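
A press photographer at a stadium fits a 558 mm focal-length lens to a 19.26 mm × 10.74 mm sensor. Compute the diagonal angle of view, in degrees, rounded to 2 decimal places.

Sensor diagonal = √(19.26² + 10.74²) = √486.2952 ≈ 22.0521 mm.
Angle of view α = 2·arctan(d/2f) with d = 22.0521 mm and f = 558 mm.
d/2f = 0.01976; arctan(0.01976) ≈ 1.1320°, so α ≈ 2.2640°.

2.26°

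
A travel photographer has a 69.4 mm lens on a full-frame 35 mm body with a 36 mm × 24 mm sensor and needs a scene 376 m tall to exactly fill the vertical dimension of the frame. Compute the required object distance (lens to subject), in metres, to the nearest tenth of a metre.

W: 376 m = 376000 mm.
Magnification m = h/W = dᵢ/dₒ; combined with 1/f = 1/dₒ + 1/dᵢ this gives dₒ = f·(1 + W/h).
dₒ = 69.4 mm × (1 + 376000/24) = 69.4 × 15667.6667 ≈ 1087336.067 mm = 1087.34 m.

1087.3 m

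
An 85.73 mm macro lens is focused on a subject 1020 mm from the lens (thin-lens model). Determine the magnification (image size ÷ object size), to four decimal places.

0.0918×

Thin lens: 1/f = 1/dₒ + 1/dᵢ → 1/dᵢ = 1/85.73 − 1/1020 = 0.0106841 mm⁻¹, so dᵢ ≈ 93.5967 mm.
Magnification m = dᵢ/dₒ = 93.5967/1020 ≈ 0.09176.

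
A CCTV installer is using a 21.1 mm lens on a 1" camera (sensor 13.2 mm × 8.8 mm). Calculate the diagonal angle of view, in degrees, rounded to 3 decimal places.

Sensor diagonal = √(13.2² + 8.8²) = √251.6800 ≈ 15.8644 mm.
Angle of view α = 2·arctan(d/2f) with d = 15.8644 mm and f = 21.1 mm.
d/2f = 0.37593; arctan(0.37593) ≈ 20.6030°, so α ≈ 41.2059°.

41.206°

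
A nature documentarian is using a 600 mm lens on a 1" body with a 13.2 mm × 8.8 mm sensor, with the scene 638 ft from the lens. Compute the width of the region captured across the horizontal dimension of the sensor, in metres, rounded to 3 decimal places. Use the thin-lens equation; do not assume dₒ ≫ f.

4.265 m

dₒ: 638 ft × 304.8 mm/ft = 194462.39 mm.
Similar triangles through the lens centre give W/dₒ = w/dᵢ; with 1/f = 1/dₒ + 1/dᵢ this gives W = w·(dₒ − f)/f.
W = 13.2 mm × (194462 − 600) / 600 = 13.2 × 323.1040 ≈ 4264.973 mm = 4.26497 m.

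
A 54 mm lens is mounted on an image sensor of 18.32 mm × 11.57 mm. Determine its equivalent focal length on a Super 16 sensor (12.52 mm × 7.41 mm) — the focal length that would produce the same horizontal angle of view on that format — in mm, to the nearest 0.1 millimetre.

Equal angle of view means equal width/f ratio, so f₂ = f₁ · (width₂/width₁) = 54 × 12.52/18.32.
f₂ = 54 × 0.68341 ≈ 36.904 mm.

36.9 mm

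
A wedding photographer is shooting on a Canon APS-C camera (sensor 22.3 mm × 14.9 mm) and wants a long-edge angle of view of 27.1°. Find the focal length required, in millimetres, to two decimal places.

From α = 2·arctan(w/2f) we get f = w / (2·tan(α/2)).
With w = 22.3 mm and α/2 = 13.55°, tan(α/2) ≈ 0.24100, so f ≈ 22.3 / 0.48200 ≈ 46.2652 mm.

46.27 mm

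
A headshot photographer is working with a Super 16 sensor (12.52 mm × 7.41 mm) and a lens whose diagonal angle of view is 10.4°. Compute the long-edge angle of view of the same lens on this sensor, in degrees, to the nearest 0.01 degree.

8.96°

Sensor diagonal = √(12.52² + 7.41²) = √211.6585 ≈ 14.5485 mm.
From the diagonal AOV: f = 14.5485 / (2·tan(5.2°)) = 14.5485 / 0.18201 ≈ 79.9305 mm.
Long-edge AOV = 2·arctan(12.52 / (2 × 79.9305)) = 2·arctan(0.07832) ≈ 8.9563°.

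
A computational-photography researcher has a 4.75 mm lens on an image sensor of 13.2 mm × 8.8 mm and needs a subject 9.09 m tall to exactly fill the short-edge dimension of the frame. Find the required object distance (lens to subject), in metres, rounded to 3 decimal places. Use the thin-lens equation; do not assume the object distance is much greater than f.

W: 9.09 m = 9090 mm.
Magnification m = h/W = dᵢ/dₒ; combined with 1/f = 1/dₒ + 1/dᵢ this gives dₒ = f·(1 + W/h).
dₒ = 4.75 mm × (1 + 9090/8.8) = 4.75 × 1033.9545 ≈ 4911.284 mm = 4.91128 m.

4.911 m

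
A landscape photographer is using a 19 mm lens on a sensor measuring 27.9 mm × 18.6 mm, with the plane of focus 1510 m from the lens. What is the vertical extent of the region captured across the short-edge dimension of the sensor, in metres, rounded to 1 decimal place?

dₒ: 1510 m = 1.51e+06 mm.
Similar triangles through the lens centre give W/dₒ = h/dᵢ; with 1/f = 1/dₒ + 1/dᵢ this gives W = h·(dₒ − f)/f.
W = 18.6 mm × (1.51e+06 − 19) / 19 = 18.6 × 79472.6842 ≈ 1478191.926 mm = 1478.19 m.

1478.2 m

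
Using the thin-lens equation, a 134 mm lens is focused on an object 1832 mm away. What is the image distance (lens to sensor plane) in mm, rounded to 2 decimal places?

1/dᵢ = 1/f − 1/dₒ = 1/134 − 1/1832 = 0.0069168 mm⁻¹.
dᵢ = 1/0.0069168 ≈ 144.5748 mm.

144.57 mm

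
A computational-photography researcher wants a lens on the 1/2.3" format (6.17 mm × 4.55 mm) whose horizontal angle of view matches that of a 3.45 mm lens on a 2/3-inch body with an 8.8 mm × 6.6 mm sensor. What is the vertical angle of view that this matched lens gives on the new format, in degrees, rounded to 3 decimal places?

Equal horizontal AOV ⇒ f₂ = f₁ · 6.17/8.8 = 3.45 × 0.70114 ≈ 2.4189 mm.
Vertical AOV on the new format = 2·arctan(4.55 / (2 × 2.4189)) = 2·arctan(0.94050) ≈ 86.4876°.

86.488°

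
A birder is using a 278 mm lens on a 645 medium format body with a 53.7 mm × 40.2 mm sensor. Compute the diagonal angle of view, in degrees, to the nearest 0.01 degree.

Sensor diagonal = √(53.7² + 40.2²) = √4499.7300 ≈ 67.0800 mm.
Angle of view α = 2·arctan(d/2f) with d = 67.0800 mm and f = 278 mm.
d/2f = 0.12065; arctan(0.12065) ≈ 6.8793°, so α ≈ 13.7587°.

13.76°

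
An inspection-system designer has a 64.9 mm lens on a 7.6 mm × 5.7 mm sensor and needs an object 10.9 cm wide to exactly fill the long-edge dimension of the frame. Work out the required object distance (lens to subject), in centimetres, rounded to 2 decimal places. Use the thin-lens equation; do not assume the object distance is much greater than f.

W: 10.9 cm = 109 mm.
Magnification m = w/W = dᵢ/dₒ; combined with 1/f = 1/dₒ + 1/dᵢ this gives dₒ = f·(1 + W/w).
dₒ = 64.9 mm × (1 + 109/7.6) = 64.9 × 15.3421 ≈ 995.703 mm = 99.5703 cm.

99.57 cm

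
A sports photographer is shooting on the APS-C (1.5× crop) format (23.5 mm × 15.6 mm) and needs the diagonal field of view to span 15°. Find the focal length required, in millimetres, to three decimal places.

107.125 mm

Sensor diagonal = √(23.5² + 15.6²) = √795.6100 ≈ 28.2066 mm.
From α = 2·arctan(d/2f) we get f = d / (2·tan(α/2)).
With d = 28.2066 mm and α/2 = 7.5°, tan(α/2) ≈ 0.13165, so f ≈ 28.2066 / 0.26330 ≈ 107.1250 mm.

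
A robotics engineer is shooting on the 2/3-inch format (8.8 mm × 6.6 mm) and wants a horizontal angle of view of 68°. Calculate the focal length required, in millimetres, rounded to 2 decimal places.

From α = 2·arctan(w/2f) we get f = w / (2·tan(α/2)).
With w = 8.8 mm and α/2 = 34°, tan(α/2) ≈ 0.67451, so f ≈ 8.8 / 1.34902 ≈ 6.5233 mm.

6.52 mm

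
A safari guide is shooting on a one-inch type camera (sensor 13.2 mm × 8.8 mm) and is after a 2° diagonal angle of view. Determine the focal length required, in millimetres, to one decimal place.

Sensor diagonal = √(13.2² + 8.8²) = √251.6800 ≈ 15.8644 mm.
From α = 2·arctan(d/2f) we get f = d / (2·tan(α/2)).
With d = 15.8644 mm and α/2 = 1°, tan(α/2) ≈ 0.01746, so f ≈ 15.8644 / 0.03491 ≈ 454.4362 mm.

454.4 mm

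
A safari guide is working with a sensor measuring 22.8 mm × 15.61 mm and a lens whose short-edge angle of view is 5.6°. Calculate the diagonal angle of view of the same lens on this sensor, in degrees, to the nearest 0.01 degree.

9.90°

From the short-edge AOV: f = 15.61 / (2·tan(2.8°)) = 15.61 / 0.09782 ≈ 159.5848 mm.
Sensor diagonal = √(22.8² + 15.61²) = √763.5121 ≈ 27.6317 mm.
Diagonal AOV = 2·arctan(27.6317 / (2 × 159.5848)) = 2·arctan(0.08657) ≈ 9.8960°.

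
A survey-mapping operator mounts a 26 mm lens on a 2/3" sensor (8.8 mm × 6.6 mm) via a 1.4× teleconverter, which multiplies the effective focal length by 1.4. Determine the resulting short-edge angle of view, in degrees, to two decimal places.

Effective focal length f = 26 × 1.4 = 36.4 mm.
α = 2·arctan(6.6 / (2 × 36.4)) = 2·arctan(0.09066) ≈ 10.3605°.

10.36°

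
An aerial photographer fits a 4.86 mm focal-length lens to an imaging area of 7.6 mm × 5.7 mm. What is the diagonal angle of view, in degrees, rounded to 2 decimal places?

Sensor diagonal = √(7.6² + 5.7²) = √90.2500 ≈ 9.5000 mm.
Angle of view α = 2·arctan(d/2f) with d = 9.5000 mm and f = 4.86 mm.
d/2f = 0.97737; arctan(0.97737) ≈ 44.3442°, so α ≈ 88.6884°.

88.69°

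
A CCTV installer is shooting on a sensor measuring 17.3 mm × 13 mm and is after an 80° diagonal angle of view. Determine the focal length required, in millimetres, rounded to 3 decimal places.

12.895 mm

Sensor diagonal = √(17.3² + 13²) = √468.2900 ≈ 21.6400 mm.
From α = 2·arctan(d/2f) we get f = d / (2·tan(α/2)).
With d = 21.6400 mm and α/2 = 40°, tan(α/2) ≈ 0.83910, so f ≈ 21.6400 / 1.67820 ≈ 12.8948 mm.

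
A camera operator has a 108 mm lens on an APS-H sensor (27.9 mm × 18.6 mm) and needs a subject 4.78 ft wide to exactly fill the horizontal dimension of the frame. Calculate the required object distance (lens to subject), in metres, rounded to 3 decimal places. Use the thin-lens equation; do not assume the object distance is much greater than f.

W: 4.78 ft × 304.8 mm/ft = 1456.94 mm.
Magnification m = w/W = dᵢ/dₒ; combined with 1/f = 1/dₒ + 1/dᵢ this gives dₒ = f·(1 + W/w).
dₒ = 108 mm × (1 + 1456.94/27.9) = 108 × 53.2202 ≈ 5747.783 mm = 5.74778 m.

5.748 m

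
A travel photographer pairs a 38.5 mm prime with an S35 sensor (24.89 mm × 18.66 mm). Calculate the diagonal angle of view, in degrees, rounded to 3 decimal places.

43.997°

Sensor diagonal = √(24.89² + 18.66²) = √967.7077 ≈ 31.1080 mm.
Angle of view α = 2·arctan(d/2f) with d = 31.1080 mm and f = 38.5 mm.
d/2f = 0.40400; arctan(0.40400) ≈ 21.9987°, so α ≈ 43.9974°.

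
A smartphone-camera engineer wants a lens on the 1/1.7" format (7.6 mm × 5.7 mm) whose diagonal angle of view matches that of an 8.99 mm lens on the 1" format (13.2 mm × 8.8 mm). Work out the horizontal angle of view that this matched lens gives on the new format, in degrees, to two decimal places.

Sensor diagonal = √(13.2² + 8.8²) = √251.6800 ≈ 15.8644 mm.
Sensor diagonal = √(7.6² + 5.7²) = √90.2500 ≈ 9.5000 mm.
Equal diagonal AOV ⇒ f₂ = f₁ · 9.5000/15.8644 = 8.99 × 0.59882 ≈ 5.3834 mm.
Horizontal AOV on the new format = 2·arctan(7.6 / (2 × 5.3834)) = 2·arctan(0.70587) ≈ 70.4342°.

70.43°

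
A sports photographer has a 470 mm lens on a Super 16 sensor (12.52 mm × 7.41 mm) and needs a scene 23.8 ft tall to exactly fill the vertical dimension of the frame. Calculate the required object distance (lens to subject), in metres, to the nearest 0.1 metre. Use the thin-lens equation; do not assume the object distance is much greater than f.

460.6 m

W: 23.8 ft × 304.8 mm/ft = 7254.24 mm.
Magnification m = h/W = dᵢ/dₒ; combined with 1/f = 1/dₒ + 1/dᵢ this gives dₒ = f·(1 + W/h).
dₒ = 470 mm × (1 + 7254.24/7.41) = 470 × 979.9797 ≈ 460590.471 mm = 460.59 m.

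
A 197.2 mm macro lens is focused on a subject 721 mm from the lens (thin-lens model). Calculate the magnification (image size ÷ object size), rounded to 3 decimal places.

0.376×

Thin lens: 1/f = 1/dₒ + 1/dᵢ → 1/dᵢ = 1/197.2 − 1/721 = 0.0036840 mm⁻¹, so dᵢ ≈ 271.4418 mm.
Magnification m = dᵢ/dₒ = 271.4418/721 ≈ 0.37648.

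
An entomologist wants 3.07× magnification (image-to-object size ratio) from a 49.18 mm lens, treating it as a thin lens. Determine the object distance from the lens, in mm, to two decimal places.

65.20 mm

With m = dᵢ/dₒ and 1/f = 1/dₒ + 1/dᵢ, substituting dᵢ = m·dₒ gives 1/f = (1 + 1/m)/dₒ, hence dₒ = f·(1 + 1/m).
dₒ = 49.18 × (1 + 1/3.07) = 49.18 × 1.32573 ≈ 65.200 mm.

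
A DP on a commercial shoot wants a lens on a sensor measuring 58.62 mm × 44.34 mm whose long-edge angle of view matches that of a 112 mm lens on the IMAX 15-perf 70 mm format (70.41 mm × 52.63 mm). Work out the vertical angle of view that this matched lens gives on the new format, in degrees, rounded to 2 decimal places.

Equal long-edge AOV ⇒ f₂ = f₁ · 58.62/70.41 = 112 × 0.83255 ≈ 93.2458 mm.
Vertical AOV on the new format = 2·arctan(44.34 / (2 × 93.2458)) = 2·arctan(0.23776) ≈ 26.7485°.

26.75°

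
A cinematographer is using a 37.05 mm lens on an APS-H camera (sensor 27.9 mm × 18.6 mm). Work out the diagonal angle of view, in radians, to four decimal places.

Sensor diagonal = √(27.9² + 18.6²) = √1124.3700 ≈ 33.5316 mm.
Angle of view α = 2·arctan(d/2f) with d = 33.5316 mm and f = 37.05 mm.
d/2f = 0.45252; arctan(0.45252) ≈ 0.4249 rad, so α ≈ 0.8499 rad.

0.8499 rad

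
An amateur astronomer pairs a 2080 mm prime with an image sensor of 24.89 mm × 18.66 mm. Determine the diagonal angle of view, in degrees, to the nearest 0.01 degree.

0.86°

Sensor diagonal = √(24.89² + 18.66²) = √967.7077 ≈ 31.1080 mm.
Angle of view α = 2·arctan(d/2f) with d = 31.1080 mm and f = 2080 mm.
d/2f = 0.00748; arctan(0.00748) ≈ 0.4284°, so α ≈ 0.8569°.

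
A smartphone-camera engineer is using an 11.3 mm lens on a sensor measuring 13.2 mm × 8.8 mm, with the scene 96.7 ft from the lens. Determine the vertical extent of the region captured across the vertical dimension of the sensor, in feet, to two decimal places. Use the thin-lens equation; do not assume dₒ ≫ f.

75.28 ft

dₒ: 96.7 ft × 304.8 mm/ft = 29474.16 mm.
Similar triangles through the lens centre give W/dₒ = h/dᵢ; with 1/f = 1/dₒ + 1/dᵢ this gives W = h·(dₒ − f)/f.
W = 8.8 mm × (29474.2 − 11.3) / 11.3 = 8.8 × 2607.3327 ≈ 22944.527 mm = 22944.527/304.8 ft = 75.2773 ft.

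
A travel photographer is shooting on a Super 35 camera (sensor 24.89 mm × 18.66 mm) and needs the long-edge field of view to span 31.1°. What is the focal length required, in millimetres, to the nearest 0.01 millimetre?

44.72 mm

From α = 2·arctan(w/2f) we get f = w / (2·tan(α/2)).
With w = 24.89 mm and α/2 = 15.55°, tan(α/2) ≈ 0.27826, so f ≈ 24.89 / 0.55653 ≈ 44.7236 mm.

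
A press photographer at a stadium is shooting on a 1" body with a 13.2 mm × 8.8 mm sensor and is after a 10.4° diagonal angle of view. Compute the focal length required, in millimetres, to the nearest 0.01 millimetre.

Sensor diagonal = √(13.2² + 8.8²) = √251.6800 ≈ 15.8644 mm.
From α = 2·arctan(d/2f) we get f = d / (2·tan(α/2)).
With d = 15.8644 mm and α/2 = 5.2°, tan(α/2) ≈ 0.09101, so f ≈ 15.8644 / 0.18201 ≈ 87.1603 mm.

87.16 mm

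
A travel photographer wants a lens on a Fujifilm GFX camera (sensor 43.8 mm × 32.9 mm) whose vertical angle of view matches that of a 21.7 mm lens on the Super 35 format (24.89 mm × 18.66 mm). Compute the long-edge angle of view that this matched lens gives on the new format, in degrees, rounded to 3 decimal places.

59.574°

Equal vertical AOV ⇒ f₂ = f₁ · 32.9/18.66 = 21.7 × 1.76313 ≈ 38.2599 mm.
Long-edge AOV on the new format = 2·arctan(43.8 / (2 × 38.2599)) = 2·arctan(0.57240) ≈ 59.5737°.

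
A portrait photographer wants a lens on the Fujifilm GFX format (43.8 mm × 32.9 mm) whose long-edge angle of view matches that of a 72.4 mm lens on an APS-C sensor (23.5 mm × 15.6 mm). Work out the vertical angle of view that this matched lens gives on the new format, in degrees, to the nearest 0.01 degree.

13.90°

Equal long-edge AOV ⇒ f₂ = f₁ · 43.8/23.5 = 72.4 × 1.86383 ≈ 134.9413 mm.
Vertical AOV on the new format = 2·arctan(32.9 / (2 × 134.9413)) = 2·arctan(0.12190) ≈ 13.9007°.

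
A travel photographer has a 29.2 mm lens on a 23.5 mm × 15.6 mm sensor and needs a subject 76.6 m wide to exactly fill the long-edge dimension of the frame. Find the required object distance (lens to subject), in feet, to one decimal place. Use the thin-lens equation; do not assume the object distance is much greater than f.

W: 76.6 m = 76600 mm.
Magnification m = w/W = dᵢ/dₒ; combined with 1/f = 1/dₒ + 1/dᵢ this gives dₒ = f·(1 + W/w).
dₒ = 29.2 mm × (1 + 76600/23.5) = 29.2 × 3260.5745 ≈ 95208.774 mm = 95208.774/304.8 ft = 312.365 ft.

312.4 ft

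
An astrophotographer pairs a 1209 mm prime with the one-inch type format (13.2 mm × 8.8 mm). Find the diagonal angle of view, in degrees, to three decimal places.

0.752°

Sensor diagonal = √(13.2² + 8.8²) = √251.6800 ≈ 15.8644 mm.
Angle of view α = 2·arctan(d/2f) with d = 15.8644 mm and f = 1209 mm.
d/2f = 0.00656; arctan(0.00656) ≈ 0.3759°, so α ≈ 0.7518°.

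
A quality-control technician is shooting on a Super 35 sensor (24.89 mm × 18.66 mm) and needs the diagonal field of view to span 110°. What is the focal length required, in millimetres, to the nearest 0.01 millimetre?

10.89 mm

Sensor diagonal = √(24.89² + 18.66²) = √967.7077 ≈ 31.1080 mm.
From α = 2·arctan(d/2f) we get f = d / (2·tan(α/2)).
With d = 31.1080 mm and α/2 = 55°, tan(α/2) ≈ 1.42815, so f ≈ 31.1080 / 2.85630 ≈ 10.8910 mm.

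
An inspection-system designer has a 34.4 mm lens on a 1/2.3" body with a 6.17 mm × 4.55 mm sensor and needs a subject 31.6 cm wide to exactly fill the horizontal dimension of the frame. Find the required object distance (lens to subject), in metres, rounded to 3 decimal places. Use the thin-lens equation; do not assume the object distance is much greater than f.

W: 31.6 cm = 316 mm.
Magnification m = w/W = dᵢ/dₒ; combined with 1/f = 1/dₒ + 1/dᵢ this gives dₒ = f·(1 + W/w).
dₒ = 34.4 mm × (1 + 316/6.17) = 34.4 × 52.2156 ≈ 1796.215 mm = 1.79622 m.

1.796 m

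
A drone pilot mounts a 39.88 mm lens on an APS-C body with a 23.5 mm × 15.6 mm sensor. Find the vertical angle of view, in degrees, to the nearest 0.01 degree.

Angle of view α = 2·arctan(h/2f) with h = 15.6 mm and f = 39.88 mm.
h/2f = 0.19559; arctan(0.19559) ≈ 11.0666°, so α ≈ 22.1332°.

22.13°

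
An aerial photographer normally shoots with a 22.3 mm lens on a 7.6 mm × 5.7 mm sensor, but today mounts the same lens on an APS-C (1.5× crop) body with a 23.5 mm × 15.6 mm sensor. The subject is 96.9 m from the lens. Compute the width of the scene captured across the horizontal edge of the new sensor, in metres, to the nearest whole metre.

The focal length stays 22.3 mm; the relevant sensor dimension is now w = 23.5 mm. Object distance dₒ = 96.9 m = 96900 mm.
Thin-lens field width W = w·(dₒ − f)/f = 23.5 × (96900 − 22.3)/22.3 ≈ 102090.850 mm = 102.091 m.

102 m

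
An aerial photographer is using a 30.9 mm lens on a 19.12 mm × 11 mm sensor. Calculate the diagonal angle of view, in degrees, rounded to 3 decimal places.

Sensor diagonal = √(19.12² + 11²) = √486.5744 ≈ 22.0584 mm.
Angle of view α = 2·arctan(d/2f) with d = 22.0584 mm and f = 30.9 mm.
d/2f = 0.35693; arctan(0.35693) ≈ 19.6431°, so α ≈ 39.2863°.

39.286°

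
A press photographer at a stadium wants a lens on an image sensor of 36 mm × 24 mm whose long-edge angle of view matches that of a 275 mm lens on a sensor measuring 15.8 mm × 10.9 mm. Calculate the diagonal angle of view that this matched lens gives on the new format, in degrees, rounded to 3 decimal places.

3.955°

Equal long-edge AOV ⇒ f₂ = f₁ · 36/15.8 = 275 × 2.27848 ≈ 626.5823 mm.
Sensor diagonal = √(36² + 24²) = √1872.0000 ≈ 43.2666 mm.
Diagonal AOV on the new format = 2·arctan(43.2666 / (2 × 626.5823)) = 2·arctan(0.03453) ≈ 3.9548°.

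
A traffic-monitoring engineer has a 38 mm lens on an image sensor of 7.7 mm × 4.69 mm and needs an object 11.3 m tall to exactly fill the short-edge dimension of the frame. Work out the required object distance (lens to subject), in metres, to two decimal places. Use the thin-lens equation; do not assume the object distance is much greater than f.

W: 11.3 m = 11300 mm.
Magnification m = h/W = dᵢ/dₒ; combined with 1/f = 1/dₒ + 1/dᵢ this gives dₒ = f·(1 + W/h).
dₒ = 38 mm × (1 + 11300/4.69) = 38 × 2410.3817 ≈ 91594.503 mm = 91.5945 m.

91.59 m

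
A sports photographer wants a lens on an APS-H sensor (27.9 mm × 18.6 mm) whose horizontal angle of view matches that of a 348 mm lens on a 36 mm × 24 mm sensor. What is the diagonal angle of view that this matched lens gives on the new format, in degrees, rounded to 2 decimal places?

7.11°

Equal horizontal AOV ⇒ f₂ = f₁ · 27.9/36 = 348 × 0.77500 ≈ 269.7000 mm.
Sensor diagonal = √(27.9² + 18.6²) = √1124.3700 ≈ 33.5316 mm.
Diagonal AOV on the new format = 2·arctan(33.5316 / (2 × 269.7000)) = 2·arctan(0.06216) ≈ 7.1144°.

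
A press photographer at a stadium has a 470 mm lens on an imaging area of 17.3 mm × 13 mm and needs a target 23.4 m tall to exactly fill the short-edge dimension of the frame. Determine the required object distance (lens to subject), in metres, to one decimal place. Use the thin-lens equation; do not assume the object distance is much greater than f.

846.5 m

W: 23.4 m = 23400 mm.
Magnification m = h/W = dᵢ/dₒ; combined with 1/f = 1/dₒ + 1/dᵢ this gives dₒ = f·(1 + W/h).
dₒ = 470 mm × (1 + 23400/13) = 470 × 1801.0000 ≈ 846470.000 mm = 846.47 m.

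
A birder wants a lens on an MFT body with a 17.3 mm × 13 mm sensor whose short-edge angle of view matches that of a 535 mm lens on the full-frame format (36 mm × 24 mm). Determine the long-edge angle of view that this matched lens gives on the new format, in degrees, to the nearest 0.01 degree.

Equal short-edge AOV ⇒ f₂ = f₁ · 13/24 = 535 × 0.54167 ≈ 289.7917 mm.
Long-edge AOV on the new format = 2·arctan(17.3 / (2 × 289.7917)) = 2·arctan(0.02985) ≈ 3.4194°.

3.42°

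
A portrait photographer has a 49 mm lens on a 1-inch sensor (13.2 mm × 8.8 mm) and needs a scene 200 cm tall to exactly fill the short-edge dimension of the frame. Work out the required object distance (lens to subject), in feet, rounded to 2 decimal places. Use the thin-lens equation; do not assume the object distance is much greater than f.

36.70 ft

W: 200 cm = 2000 mm.
Magnification m = h/W = dᵢ/dₒ; combined with 1/f = 1/dₒ + 1/dᵢ this gives dₒ = f·(1 + W/h).
dₒ = 49 mm × (1 + 2000/8.8) = 49 × 228.2727 ≈ 11185.364 mm = 11185.364/304.8 ft = 36.6974 ft.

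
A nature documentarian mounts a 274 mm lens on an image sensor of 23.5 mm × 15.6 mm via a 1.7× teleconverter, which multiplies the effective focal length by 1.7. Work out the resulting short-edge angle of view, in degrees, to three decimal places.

1.919°

Effective focal length f = 274 × 1.7 = 465.8 mm.
α = 2·arctan(15.6 / (2 × 465.8)) = 2·arctan(0.01675) ≈ 1.9187°.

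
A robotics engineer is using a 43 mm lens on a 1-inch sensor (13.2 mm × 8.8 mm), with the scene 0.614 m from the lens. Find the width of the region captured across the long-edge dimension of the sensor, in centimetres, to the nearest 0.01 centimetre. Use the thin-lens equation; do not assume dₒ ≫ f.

17.53 cm

dₒ: 0.614 m = 614 mm.
Similar triangles through the lens centre give W/dₒ = w/dᵢ; with 1/f = 1/dₒ + 1/dᵢ this gives W = w·(dₒ − f)/f.
W = 13.2 mm × (614 − 43) / 43 = 13.2 × 13.2791 ≈ 175.284 mm = 17.5284 cm.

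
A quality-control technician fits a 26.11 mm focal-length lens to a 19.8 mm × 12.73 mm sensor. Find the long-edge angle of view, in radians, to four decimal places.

0.7248 rad

Angle of view α = 2·arctan(w/2f) with w = 19.8 mm and f = 26.11 mm.
w/2f = 0.37917; arctan(0.37917) ≈ 0.3624 rad, so α ≈ 0.7248 rad.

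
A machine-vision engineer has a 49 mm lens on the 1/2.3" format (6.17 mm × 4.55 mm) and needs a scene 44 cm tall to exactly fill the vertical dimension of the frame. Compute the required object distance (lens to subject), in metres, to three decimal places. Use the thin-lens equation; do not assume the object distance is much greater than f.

W: 44 cm = 440 mm.
Magnification m = h/W = dᵢ/dₒ; combined with 1/f = 1/dₒ + 1/dᵢ this gives dₒ = f·(1 + W/h).
dₒ = 49 mm × (1 + 440/4.55) = 49 × 97.7033 ≈ 4787.462 mm = 4.78746 m.

4.787 m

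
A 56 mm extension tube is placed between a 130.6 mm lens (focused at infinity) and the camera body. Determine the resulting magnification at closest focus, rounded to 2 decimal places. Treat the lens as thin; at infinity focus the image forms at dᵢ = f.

0.43×

The tube moves the image plane from f to f + e, so dᵢ = 130.6 + 56 = 186.6 mm. Focus is achieved when 1/f = 1/dₒ + 1/dᵢ, giving dₒ = 1/(1/f − 1/(f+e)).
Magnification m = dᵢ/dₒ = (f+e)·(1/f − 1/(f+e)) = e/f = 56/130.6 ≈ 0.4288.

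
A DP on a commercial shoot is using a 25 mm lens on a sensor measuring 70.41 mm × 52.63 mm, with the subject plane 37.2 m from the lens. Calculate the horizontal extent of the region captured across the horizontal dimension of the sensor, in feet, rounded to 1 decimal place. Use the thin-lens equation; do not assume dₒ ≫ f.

343.5 ft

dₒ: 37.2 m = 37200 mm.
Similar triangles through the lens centre give W/dₒ = w/dᵢ; with 1/f = 1/dₒ + 1/dᵢ this gives W = w·(dₒ − f)/f.
W = 70.41 mm × (37200 − 25) / 25 = 70.41 × 1487.0000 ≈ 104699.670 mm = 104699.670/304.8 ft = 343.503 ft.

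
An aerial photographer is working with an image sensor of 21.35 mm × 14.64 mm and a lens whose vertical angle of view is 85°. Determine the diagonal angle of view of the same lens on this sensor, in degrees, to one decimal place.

From the vertical AOV: f = 14.64 / (2·tan(42.5°)) = 14.64 / 1.83266 ≈ 7.9884 mm.
Sensor diagonal = √(21.35² + 14.64²) = √670.1521 ≈ 25.8873 mm.
Diagonal AOV = 2·arctan(25.8873 / (2 × 7.9884)) = 2·arctan(1.62031) ≈ 116.6371°.

116.6°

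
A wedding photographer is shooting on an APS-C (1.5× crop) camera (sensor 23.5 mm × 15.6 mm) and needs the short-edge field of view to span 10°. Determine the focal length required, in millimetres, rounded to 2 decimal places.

From α = 2·arctan(h/2f) we get f = h / (2·tan(α/2)).
With h = 15.6 mm and α/2 = 5°, tan(α/2) ≈ 0.08749, so f ≈ 15.6 / 0.17498 ≈ 89.1544 mm.

89.15 mm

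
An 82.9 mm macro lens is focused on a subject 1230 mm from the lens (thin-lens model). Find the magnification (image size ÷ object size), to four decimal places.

Thin lens: 1/f = 1/dₒ + 1/dᵢ → 1/dᵢ = 1/82.9 − 1/1230 = 0.0112497 mm⁻¹, so dᵢ ≈ 88.8911 mm.
Magnification m = dᵢ/dₒ = 88.8911/1230 ≈ 0.07227.

0.0723×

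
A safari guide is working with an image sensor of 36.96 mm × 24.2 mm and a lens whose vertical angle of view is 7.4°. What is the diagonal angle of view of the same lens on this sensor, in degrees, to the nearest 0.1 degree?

13.5°

From the vertical AOV: f = 24.2 / (2·tan(3.7°)) = 24.2 / 0.12933 ≈ 187.1122 mm.
Sensor diagonal = √(36.96² + 24.2²) = √1951.6816 ≈ 44.1778 mm.
Diagonal AOV = 2·arctan(44.1778 / (2 × 187.1122)) = 2·arctan(0.11805) ≈ 13.4654°.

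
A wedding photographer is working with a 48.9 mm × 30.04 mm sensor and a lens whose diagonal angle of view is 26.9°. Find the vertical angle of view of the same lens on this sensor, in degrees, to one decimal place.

Sensor diagonal = √(48.9² + 30.04²) = √3293.6116 ≈ 57.3900 mm.
From the diagonal AOV: f = 57.3900 / (2·tan(13.45°)) = 57.3900 / 0.47831 ≈ 119.9844 mm.
Vertical AOV = 2·arctan(30.04 / (2 × 119.9844)) = 2·arctan(0.12518) ≈ 14.2707°.

14.3°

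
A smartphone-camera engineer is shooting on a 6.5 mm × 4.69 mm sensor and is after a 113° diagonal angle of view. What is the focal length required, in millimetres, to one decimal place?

Sensor diagonal = √(6.5² + 4.69²) = √64.2461 ≈ 8.0154 mm.
From α = 2·arctan(d/2f) we get f = d / (2·tan(α/2)).
With d = 8.0154 mm and α/2 = 56.5°, tan(α/2) ≈ 1.51084, so f ≈ 8.0154 / 3.02167 ≈ 2.6526 mm.

2.7 mm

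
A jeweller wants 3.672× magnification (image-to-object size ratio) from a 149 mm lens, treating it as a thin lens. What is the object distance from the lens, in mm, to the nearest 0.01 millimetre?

With m = dᵢ/dₒ and 1/f = 1/dₒ + 1/dᵢ, substituting dᵢ = m·dₒ gives 1/f = (1 + 1/m)/dₒ, hence dₒ = f·(1 + 1/m).
dₒ = 149 × (1 + 1/3.672) = 149 × 1.27233 ≈ 189.577 mm.

189.58 mm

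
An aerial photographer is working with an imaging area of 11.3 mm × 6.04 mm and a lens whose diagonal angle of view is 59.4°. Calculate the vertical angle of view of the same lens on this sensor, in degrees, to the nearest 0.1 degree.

Sensor diagonal = √(11.3² + 6.04²) = √164.1716 ≈ 12.8129 mm.
From the diagonal AOV: f = 12.8129 / (2·tan(29.7°)) = 12.8129 / 1.14078 ≈ 11.2317 mm.
Vertical AOV = 2·arctan(6.04 / (2 × 11.2317)) = 2·arctan(0.26888) ≈ 30.0996°.

30.1°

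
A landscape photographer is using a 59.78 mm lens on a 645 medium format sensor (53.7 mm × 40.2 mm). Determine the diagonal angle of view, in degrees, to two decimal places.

58.59°

Sensor diagonal = √(53.7² + 40.2²) = √4499.7300 ≈ 67.0800 mm.
Angle of view α = 2·arctan(d/2f) with d = 67.0800 mm and f = 59.78 mm.
d/2f = 0.56106; arctan(0.56106) ≈ 29.2949°, so α ≈ 58.5899°.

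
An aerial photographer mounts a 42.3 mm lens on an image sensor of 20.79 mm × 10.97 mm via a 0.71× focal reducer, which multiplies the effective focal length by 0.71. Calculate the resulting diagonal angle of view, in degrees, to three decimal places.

42.746°

Effective focal length f = 42.3 × 0.71 = 30.033 mm.
Sensor diagonal = √(20.79² + 10.97²) = √552.5650 ≈ 23.5067 mm.
α = 2·arctan(23.507 / (2 × 30.033)) = 2·arctan(0.39135) ≈ 42.7456°.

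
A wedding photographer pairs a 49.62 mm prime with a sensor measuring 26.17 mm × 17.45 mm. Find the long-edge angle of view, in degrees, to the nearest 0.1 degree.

29.5°

Angle of view α = 2·arctan(w/2f) with w = 26.17 mm and f = 49.62 mm.
w/2f = 0.26370; arctan(0.26370) ≈ 14.7728°, so α ≈ 29.5457°.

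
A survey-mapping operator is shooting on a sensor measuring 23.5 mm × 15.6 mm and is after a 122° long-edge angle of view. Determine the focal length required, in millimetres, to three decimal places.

From α = 2·arctan(w/2f) we get f = w / (2·tan(α/2)).
With w = 23.5 mm and α/2 = 61°, tan(α/2) ≈ 1.80405, so f ≈ 23.5 / 3.60810 ≈ 6.5131 mm.

6.513 mm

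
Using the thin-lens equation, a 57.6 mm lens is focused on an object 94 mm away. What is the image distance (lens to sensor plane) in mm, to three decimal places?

148.747 mm

1/dᵢ = 1/f − 1/dₒ = 1/57.6 − 1/94 = 0.0067228 mm⁻¹.
dᵢ = 1/0.0067228 ≈ 148.7473 mm.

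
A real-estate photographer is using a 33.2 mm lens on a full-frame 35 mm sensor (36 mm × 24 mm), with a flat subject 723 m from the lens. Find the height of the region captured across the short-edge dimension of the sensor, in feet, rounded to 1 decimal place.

dₒ: 723 m = 723000 mm.
Similar triangles through the lens centre give W/dₒ = h/dᵢ; with 1/f = 1/dₒ + 1/dᵢ this gives W = h·(dₒ − f)/f.
W = 24 mm × (723000 − 33.2) / 33.2 = 24 × 21776.1084 ≈ 522626.602 mm = 522626.602/304.8 ft = 1714.65 ft.

1714.7 ft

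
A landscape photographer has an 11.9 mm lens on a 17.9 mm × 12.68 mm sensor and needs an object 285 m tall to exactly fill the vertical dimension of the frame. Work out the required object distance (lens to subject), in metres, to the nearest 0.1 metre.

267.5 m

W: 285 m = 285000 mm.
Magnification m = h/W = dᵢ/dₒ; combined with 1/f = 1/dₒ + 1/dᵢ this gives dₒ = f·(1 + W/h).
dₒ = 11.9 mm × (1 + 285000/12.68) = 11.9 × 22477.3407 ≈ 267480.354 mm = 267.48 m.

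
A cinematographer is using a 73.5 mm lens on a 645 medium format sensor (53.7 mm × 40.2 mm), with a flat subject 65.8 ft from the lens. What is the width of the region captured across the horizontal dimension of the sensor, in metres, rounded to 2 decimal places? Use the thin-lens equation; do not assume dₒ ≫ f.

dₒ: 65.8 ft × 304.8 mm/ft = 20055.84 mm.
Similar triangles through the lens centre give W/dₒ = w/dᵢ; with 1/f = 1/dₒ + 1/dᵢ this gives W = w·(dₒ − f)/f.
W = 53.7 mm × (20055.8 − 73.5) / 73.5 = 53.7 × 271.8686 ≈ 14599.342 mm = 14.5993 m.

14.60 m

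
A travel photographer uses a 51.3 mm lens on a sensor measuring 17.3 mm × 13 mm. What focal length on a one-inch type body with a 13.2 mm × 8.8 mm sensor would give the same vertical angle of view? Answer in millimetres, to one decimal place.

34.7 mm

Equal angle of view means equal height/f ratio, so f₂ = f₁ · (height₂/height₁) = 51.3 × 8.8/13.
f₂ = 51.3 × 0.67692 ≈ 34.726 mm.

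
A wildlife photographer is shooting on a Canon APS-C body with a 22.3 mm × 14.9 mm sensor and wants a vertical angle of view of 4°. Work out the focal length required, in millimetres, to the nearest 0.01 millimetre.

213.34 mm

From α = 2·arctan(h/2f) we get f = h / (2·tan(α/2)).
With h = 14.9 mm and α/2 = 2°, tan(α/2) ≈ 0.03492, so f ≈ 14.9 / 0.06984 ≈ 213.3401 mm.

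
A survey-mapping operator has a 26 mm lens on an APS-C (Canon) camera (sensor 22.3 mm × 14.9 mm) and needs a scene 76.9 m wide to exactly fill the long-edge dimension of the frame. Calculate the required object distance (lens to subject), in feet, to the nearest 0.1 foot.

W: 76.9 m = 76900 mm.
Magnification m = w/W = dᵢ/dₒ; combined with 1/f = 1/dₒ + 1/dᵢ this gives dₒ = f·(1 + W/w).
dₒ = 26 mm × (1 + 76900/22.3) = 26 × 3449.4305 ≈ 89685.193 mm = 89685.193/304.8 ft = 294.243 ft.

294.2 ft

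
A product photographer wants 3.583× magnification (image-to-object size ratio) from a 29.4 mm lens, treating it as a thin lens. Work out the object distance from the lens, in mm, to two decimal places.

37.61 mm

With m = dᵢ/dₒ and 1/f = 1/dₒ + 1/dᵢ, substituting dᵢ = m·dₒ gives 1/f = (1 + 1/m)/dₒ, hence dₒ = f·(1 + 1/m).
dₒ = 29.4 × (1 + 1/3.583) = 29.4 × 1.27910 ≈ 37.605 mm.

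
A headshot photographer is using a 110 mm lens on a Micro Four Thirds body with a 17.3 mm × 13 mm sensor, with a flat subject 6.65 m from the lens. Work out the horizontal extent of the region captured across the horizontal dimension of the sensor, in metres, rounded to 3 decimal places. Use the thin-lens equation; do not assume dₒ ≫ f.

1.029 m

dₒ: 6.65 m = 6650 mm.
Similar triangles through the lens centre give W/dₒ = w/dᵢ; with 1/f = 1/dₒ + 1/dᵢ this gives W = w·(dₒ − f)/f.
W = 17.3 mm × (6650 − 110) / 110 = 17.3 × 59.4545 ≈ 1028.564 mm = 1.02856 m.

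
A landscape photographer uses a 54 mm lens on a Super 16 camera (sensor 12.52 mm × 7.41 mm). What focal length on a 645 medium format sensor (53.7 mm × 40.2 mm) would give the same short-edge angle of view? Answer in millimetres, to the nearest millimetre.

Equal angle of view means equal height/f ratio, so f₂ = f₁ · (height₂/height₁) = 54 × 40.2/7.41.
f₂ = 54 × 5.42510 ≈ 292.955 mm.

293 mm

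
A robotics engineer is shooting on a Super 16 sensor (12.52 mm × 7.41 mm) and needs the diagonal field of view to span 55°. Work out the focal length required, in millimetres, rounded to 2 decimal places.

13.97 mm

Sensor diagonal = √(12.52² + 7.41²) = √211.6585 ≈ 14.5485 mm.
From α = 2·arctan(d/2f) we get f = d / (2·tan(α/2)).
With d = 14.5485 mm and α/2 = 27.5°, tan(α/2) ≈ 0.52057, so f ≈ 14.5485 / 1.04113 ≈ 13.9737 mm.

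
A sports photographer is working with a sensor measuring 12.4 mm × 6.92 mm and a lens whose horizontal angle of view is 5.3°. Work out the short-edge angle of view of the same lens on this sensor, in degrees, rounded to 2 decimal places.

From the horizontal AOV: f = 12.4 / (2·tan(2.65°)) = 12.4 / 0.09257 ≈ 133.9549 mm.
Short-edge AOV = 2·arctan(6.92 / (2 × 133.9549)) = 2·arctan(0.02583) ≈ 2.9592°.

2.96°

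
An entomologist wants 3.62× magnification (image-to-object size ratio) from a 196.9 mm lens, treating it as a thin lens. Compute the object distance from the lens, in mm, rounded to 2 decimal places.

251.29 mm

With m = dᵢ/dₒ and 1/f = 1/dₒ + 1/dᵢ, substituting dᵢ = m·dₒ gives 1/f = (1 + 1/m)/dₒ, hence dₒ = f·(1 + 1/m).
dₒ = 196.9 × (1 + 1/3.62) = 196.9 × 1.27624 ≈ 251.292 mm.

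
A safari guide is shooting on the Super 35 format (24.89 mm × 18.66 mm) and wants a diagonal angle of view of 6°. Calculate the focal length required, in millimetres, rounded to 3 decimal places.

296.788 mm

Sensor diagonal = √(24.89² + 18.66²) = √967.7077 ≈ 31.1080 mm.
From α = 2·arctan(d/2f) we get f = d / (2·tan(α/2)).
With d = 31.1080 mm and α/2 = 3°, tan(α/2) ≈ 0.05241, so f ≈ 31.1080 / 0.10482 ≈ 296.7880 mm.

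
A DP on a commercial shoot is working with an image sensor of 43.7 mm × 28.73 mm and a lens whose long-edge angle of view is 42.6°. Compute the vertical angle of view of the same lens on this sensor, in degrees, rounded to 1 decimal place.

28.8°

From the long-edge AOV: f = 43.7 / (2·tan(21.3°)) = 43.7 / 0.77977 ≈ 56.0424 mm.
Vertical AOV = 2·arctan(28.73 / (2 × 56.0424)) = 2·arctan(0.25632) ≈ 28.7535°.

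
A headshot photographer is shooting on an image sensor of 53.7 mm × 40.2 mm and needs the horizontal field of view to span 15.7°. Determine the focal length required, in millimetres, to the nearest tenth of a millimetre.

From α = 2·arctan(w/2f) we get f = w / (2·tan(α/2)).
With w = 53.7 mm and α/2 = 7.85°, tan(α/2) ≈ 0.13787, so f ≈ 53.7 / 0.27574 ≈ 194.7457 mm.

194.7 mm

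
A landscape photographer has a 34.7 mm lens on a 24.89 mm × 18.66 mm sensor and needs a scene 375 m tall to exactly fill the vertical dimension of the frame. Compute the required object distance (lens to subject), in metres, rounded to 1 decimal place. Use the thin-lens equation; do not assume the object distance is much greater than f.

697.4 m

W: 375 m = 375000 mm.
Magnification m = h/W = dᵢ/dₒ; combined with 1/f = 1/dₒ + 1/dᵢ this gives dₒ = f·(1 + W/h).
dₒ = 34.7 mm × (1 + 375000/18.66) = 34.7 × 20097.4630 ≈ 697381.967 mm = 697.382 m.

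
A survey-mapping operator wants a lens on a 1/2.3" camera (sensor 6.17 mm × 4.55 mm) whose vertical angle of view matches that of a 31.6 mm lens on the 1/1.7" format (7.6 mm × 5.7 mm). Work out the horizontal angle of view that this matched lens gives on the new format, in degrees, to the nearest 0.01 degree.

13.95°

Equal vertical AOV ⇒ f₂ = f₁ · 4.55/5.7 = 31.6 × 0.79825 ≈ 25.2246 mm.
Horizontal AOV on the new format = 2·arctan(6.17 / (2 × 25.2246)) = 2·arctan(0.12230) ≈ 13.9455°.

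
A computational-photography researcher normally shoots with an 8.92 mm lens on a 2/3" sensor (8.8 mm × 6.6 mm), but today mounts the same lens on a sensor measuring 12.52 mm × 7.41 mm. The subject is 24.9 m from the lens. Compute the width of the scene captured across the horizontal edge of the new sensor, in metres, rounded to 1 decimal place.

34.9 m

The focal length stays 8.92 mm; the relevant sensor dimension is now w = 12.52 mm. Object distance dₒ = 24.9 m = 24900 mm.
Thin-lens field width W = w·(dₒ − f)/f = 12.52 × (24900 − 8.92)/8.92 ≈ 34936.807 mm = 34.9368 m.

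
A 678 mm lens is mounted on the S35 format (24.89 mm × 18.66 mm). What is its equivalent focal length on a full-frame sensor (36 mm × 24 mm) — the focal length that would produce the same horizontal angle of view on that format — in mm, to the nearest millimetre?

981 mm

Equal angle of view means equal width/f ratio, so f₂ = f₁ · (width₂/width₁) = 678 × 36/24.89.
f₂ = 678 × 1.44636 ≈ 980.635 mm.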